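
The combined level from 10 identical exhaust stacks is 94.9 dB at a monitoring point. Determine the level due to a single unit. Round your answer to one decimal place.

84.9 dB

10 equal contributions raise the level by 10·log₁₀ 10 = 10.000 dB, so each unit alone gives 94.9 − 10.000.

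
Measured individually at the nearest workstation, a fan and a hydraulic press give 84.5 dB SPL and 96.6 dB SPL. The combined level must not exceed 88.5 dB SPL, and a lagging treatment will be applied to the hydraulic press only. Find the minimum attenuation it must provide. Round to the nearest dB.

10 dB

Fixed contribution from the other source: Σ 10^(L/10) = 10^(84.5/10) = 2.818e+08 (84.50 dB SPL).
The limit corresponds to 10^(88.5/10) = 7.079e+08; subtracting the fixed part leaves 4.261e+08 for the hydraulic press, i.e. 86.30 dB SPL.
So the hydraulic press must be reduced from 96.6 to 86.30 dB SPL: IL = 10.30 dB.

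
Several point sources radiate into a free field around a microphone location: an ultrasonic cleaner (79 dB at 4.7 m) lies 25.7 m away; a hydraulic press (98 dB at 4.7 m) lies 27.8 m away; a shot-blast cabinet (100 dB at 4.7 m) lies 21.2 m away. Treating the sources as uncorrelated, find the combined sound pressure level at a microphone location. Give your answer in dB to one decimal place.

Apply inverse-square spreading to bring every level to the receiver, then sum 10^(L/10).
ultrasonic cleaner: 79 − 20·log₁₀(25.7/4.7) = 79 − 14.76 = 64.24 dB.
hydraulic press: 98 − 20·log₁₀(27.8/4.7) = 98 − 15.44 = 82.56 dB.
shot-blast cabinet: 100 − 20·log₁₀(21.2/4.7) = 100 − 13.08 = 86.92 dB.
Σ 10^(L/10) = 6.745e+08 → L_total = 10·log₁₀(6.745e+08) = 88.29 dB.

88.3 dB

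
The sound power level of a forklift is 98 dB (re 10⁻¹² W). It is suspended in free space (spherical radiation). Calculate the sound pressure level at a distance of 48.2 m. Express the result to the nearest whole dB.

The power spreads over a sphere of area 4π·r², so L_p = L_w − 10·log₁₀(4π·r²).
4π·r² = 2.919e+04 m², 10·log₁₀ of that is 44.653 dB.
L_p = 98 − 44.653 = 53.35 dB.

53 dB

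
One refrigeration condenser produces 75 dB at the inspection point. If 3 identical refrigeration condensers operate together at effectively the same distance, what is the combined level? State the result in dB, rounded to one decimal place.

79.8 dB

With 3 equal, uncorrelated contributions the intensity is 3× that of one unit, giving a rise of 10·log₁₀ 3.
L_total = 75 + 10·log₁₀(3) = 75 + 4.771 = 79.77 dB.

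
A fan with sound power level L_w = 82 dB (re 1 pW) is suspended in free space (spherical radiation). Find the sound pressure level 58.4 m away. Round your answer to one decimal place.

The power spreads over a sphere of area 4π·r², so L_p = L_w − 10·log₁₀(4π·r²).
4π·r² = 4.286e+04 m², 10·log₁₀ of that is 46.320 dB.
L_p = 82 − 46.320 = 35.68 dB.

35.7 dB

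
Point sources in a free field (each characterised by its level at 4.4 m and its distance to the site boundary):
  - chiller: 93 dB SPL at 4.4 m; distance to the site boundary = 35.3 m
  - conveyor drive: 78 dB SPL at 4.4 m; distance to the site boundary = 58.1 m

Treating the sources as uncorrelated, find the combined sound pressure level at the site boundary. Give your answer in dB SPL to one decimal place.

Propagate each source to the receiver with L = L_ref − 20·log₁₀(r/r_ref), then add intensities.
chiller: 93 − 20·log₁₀(35.3/4.4) = 93 − 18.09 = 74.91 dB SPL.
conveyor drive: 78 − 20·log₁₀(58.1/4.4) = 78 − 22.41 = 55.59 dB SPL.
Σ 10^(L/10) = 3.136e+07 → L_total = 10·log₁₀(3.136e+07) = 74.96 dB SPL.

75.0 dB SPL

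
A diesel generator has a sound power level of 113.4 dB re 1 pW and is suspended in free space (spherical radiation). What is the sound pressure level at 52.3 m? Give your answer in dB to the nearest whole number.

Free-field spherical radiation: L_p = L_w − 10·log₁₀(4π·r²), r = 52.3 m.
4π·r² = 3.437e+04 m², 10·log₁₀ of that is 45.362 dB.
L_p = 113.4 − 45.362 = 68.04 dB.

68 dB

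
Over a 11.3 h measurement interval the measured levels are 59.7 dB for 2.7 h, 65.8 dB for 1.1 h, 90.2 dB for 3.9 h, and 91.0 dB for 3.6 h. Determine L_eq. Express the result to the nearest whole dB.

Weight each interval's intensity by its duration and average over T = 11.3 h:
Σ tᵢ·10^(Lᵢ/10) = 2.7·10^(59.7/10) + 1.1·10^(65.8/10) + 3.9·10^(90.2/10) + 3.6·10^(91.0/10) = 8.623e+09.
L_eq = 10·log₁₀(8.623e+09/11.3) = 88.83 dB.

89 dB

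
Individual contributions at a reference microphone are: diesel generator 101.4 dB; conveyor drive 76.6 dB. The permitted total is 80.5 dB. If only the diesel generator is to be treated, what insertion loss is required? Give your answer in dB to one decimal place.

Everything except the diesel generator sums to 10^(76.6/10) = 4.571e+07 in linear terms, 76.60 dB.
The limit corresponds to 10^(80.5/10) = 1.122e+08; subtracting the fixed part leaves 6.649e+07 for the diesel generator, i.e. 78.23 dB.
So the diesel generator must be reduced from 101.4 to 78.23 dB: IL = 23.17 dB.

23.2 dB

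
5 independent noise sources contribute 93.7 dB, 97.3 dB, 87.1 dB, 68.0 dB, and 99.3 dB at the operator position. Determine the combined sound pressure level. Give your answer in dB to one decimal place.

102.2 dB

Incoherent sources combine by intensity addition: L_total = 10·log₁₀(Σ 10^(L_i/10)).
Σ 10^(L/10) = 10^(93.7/10) + 10^(97.3/10) + 10^(87.1/10) + 10^(68.0/10) + 10^(99.3/10) = 1.675e+10.
L_total = 10·log₁₀(1.675e+10) = 102.24 dB.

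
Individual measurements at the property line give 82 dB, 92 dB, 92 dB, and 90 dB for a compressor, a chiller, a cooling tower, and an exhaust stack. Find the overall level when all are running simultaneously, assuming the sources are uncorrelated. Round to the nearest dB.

96 dB

For uncorrelated sources the intensities add, so convert each level to linear form, sum, and take 10·log₁₀ of the total.
Σ 10^(L/10) = 10^(82/10) + 10^(92/10) + 10^(92/10) + 10^(90/10) = 4.328e+09.
L_total = 10·log₁₀(4.328e+09) = 96.36 dB.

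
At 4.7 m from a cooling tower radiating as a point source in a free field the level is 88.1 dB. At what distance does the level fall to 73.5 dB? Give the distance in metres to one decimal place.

25.2 m

For a point source L₁ − L₂ = 20·log₁₀(r₂/r₁), so r₂ = r₁·10^((L₁−L₂)/20).
r₂ = 4.7·10^((88.1−73.5)/20) = 4.7·10^(14.6/20) = 25.24 m.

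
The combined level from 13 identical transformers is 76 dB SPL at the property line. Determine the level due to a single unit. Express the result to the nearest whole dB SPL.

65 dB SPL

Dividing the total intensity by 13 lowers the level by 10·log₁₀ 13 = 11.139 dB: L₁ = 76 − 11.139.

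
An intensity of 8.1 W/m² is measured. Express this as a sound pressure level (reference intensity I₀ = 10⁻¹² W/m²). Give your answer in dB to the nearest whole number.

Dividing by I₀ shifts the exponent by 12: I/I₀ = 8.1×10^12.
L = 10·(0.9085 + 12) = 129.08 dB.

129 dB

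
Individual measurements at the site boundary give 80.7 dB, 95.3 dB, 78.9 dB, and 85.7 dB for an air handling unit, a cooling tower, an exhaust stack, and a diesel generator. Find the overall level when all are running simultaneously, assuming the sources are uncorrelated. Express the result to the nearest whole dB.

For uncorrelated sources the intensities add, so convert each level to linear form, sum, and take 10·log₁₀ of the total.
Σ 10^(L/10) = 10^(80.7/10) + 10^(95.3/10) + 10^(78.9/10) + 10^(85.7/10) = 3.955e+09.
L_total = 10·log₁₀(3.955e+09) = 95.97 dB.

96 dB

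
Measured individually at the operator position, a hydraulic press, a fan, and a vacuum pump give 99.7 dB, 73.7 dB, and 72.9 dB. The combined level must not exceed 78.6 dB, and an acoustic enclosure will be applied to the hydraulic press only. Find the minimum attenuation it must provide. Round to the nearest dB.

25 dB

The untreated sources together contribute 10^(73.7/10) + 10^(72.9/10) = 4.294e+07, i.e. 76.33 dB.
The limit corresponds to 10^(78.6/10) = 7.244e+07; subtracting the fixed part leaves 2.950e+07 for the hydraulic press, i.e. 74.70 dB.
So the hydraulic press must be reduced from 99.7 to 74.70 dB: IL = 25.00 dB.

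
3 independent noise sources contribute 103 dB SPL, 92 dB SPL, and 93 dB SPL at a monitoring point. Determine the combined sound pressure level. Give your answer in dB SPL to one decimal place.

103.7 dB SPL

For uncorrelated sources the intensities add, so convert each level to linear form, sum, and take 10·log₁₀ of the total.
Σ 10^(L/10) = 10^(103/10) + 10^(92/10) + 10^(93/10) = 2.353e+10.
L_total = 10·log₁₀(2.353e+10) = 103.72 dB SPL.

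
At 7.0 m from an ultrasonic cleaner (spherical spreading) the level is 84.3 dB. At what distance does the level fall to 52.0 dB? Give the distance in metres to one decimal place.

Point-source spreading drops the level by 20·log₁₀(r₂/r₁); inverting, r₂/r₁ = 10^(ΔL/20).
r₂ = 7.0·10^((84.3−52.0)/20) = 7.0·10^(32.3/20) = 288.47 m.

288.5 m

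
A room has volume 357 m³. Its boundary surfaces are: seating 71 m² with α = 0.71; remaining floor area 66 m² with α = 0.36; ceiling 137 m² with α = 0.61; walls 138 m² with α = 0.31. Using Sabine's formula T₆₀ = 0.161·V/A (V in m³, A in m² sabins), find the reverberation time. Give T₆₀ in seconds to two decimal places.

0.29 s

Summing Sᵢαᵢ: 71·0.71 + 66·0.36 + 137·0.61 + 138·0.31 = 200.52 m².
T₆₀ = 0.161·V/A = 0.161·357/200.52 = 0.287 s.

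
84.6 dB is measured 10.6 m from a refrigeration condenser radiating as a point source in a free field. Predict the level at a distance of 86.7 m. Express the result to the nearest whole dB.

Spherical spreading from a point source gives a 20·log₁₀(r₂/r₁) drop.
L₂ = 84.6 − 20·log₁₀(86.7/10.6) = 84.6 − 18.254 = 66.35 dB.

66 dB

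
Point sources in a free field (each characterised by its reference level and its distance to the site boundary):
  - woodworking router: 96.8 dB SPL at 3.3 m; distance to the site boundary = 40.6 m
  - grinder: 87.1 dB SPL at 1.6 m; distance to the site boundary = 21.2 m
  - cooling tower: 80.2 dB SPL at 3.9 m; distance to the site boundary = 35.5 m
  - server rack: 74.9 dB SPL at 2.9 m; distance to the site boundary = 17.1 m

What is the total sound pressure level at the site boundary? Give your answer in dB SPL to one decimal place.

75.6 dB SPL

Apply inverse-square spreading to bring every level to the receiver, then sum 10^(L/10).
woodworking router: 96.8 − 20·log₁₀(40.6/3.3) = 96.8 − 21.80 = 75.00 dB SPL.
grinder: 87.1 − 20·log₁₀(21.2/1.6) = 87.1 − 22.44 = 64.66 dB SPL.
cooling tower: 80.2 − 20·log₁₀(35.5/3.9) = 80.2 − 19.18 = 61.02 dB SPL.
server rack: 74.9 − 20·log₁₀(17.1/2.9) = 74.9 − 15.41 = 59.49 dB SPL.
Σ 10^(L/10) = 3.669e+07 → L_total = 10·log₁₀(3.669e+07) = 75.65 dB SPL.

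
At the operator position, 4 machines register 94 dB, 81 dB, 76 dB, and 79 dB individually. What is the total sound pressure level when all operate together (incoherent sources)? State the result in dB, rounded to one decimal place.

Incoherent sources combine by intensity addition: L_total = 10·log₁₀(Σ 10^(L_i/10)).
Σ 10^(L/10) = 10^(94/10) + 10^(81/10) + 10^(76/10) + 10^(79/10) = 2.757e+09.
L_total = 10·log₁₀(2.757e+09) = 94.40 dB.

94.4 dB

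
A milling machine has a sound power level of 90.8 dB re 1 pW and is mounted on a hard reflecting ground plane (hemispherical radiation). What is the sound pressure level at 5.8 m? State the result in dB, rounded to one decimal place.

67.5 dB

The power spreads over a hemisphere of area 2π·r², so L_p = L_w − 10·log₁₀(2π·r²).
2π·r² = 211.4 m², 10·log₁₀ of that is 23.250 dB.
L_p = 90.8 − 23.250 = 67.55 dB.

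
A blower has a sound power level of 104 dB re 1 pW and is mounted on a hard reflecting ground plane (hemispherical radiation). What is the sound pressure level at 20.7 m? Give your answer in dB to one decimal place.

69.7 dB

L_p = L_w − 10·log₁₀(2π·r²) with r = 20.7 m.
2π·r² = 2692 m², 10·log₁₀ of that is 34.301 dB.
L_p = 104 − 34.301 = 69.70 dB.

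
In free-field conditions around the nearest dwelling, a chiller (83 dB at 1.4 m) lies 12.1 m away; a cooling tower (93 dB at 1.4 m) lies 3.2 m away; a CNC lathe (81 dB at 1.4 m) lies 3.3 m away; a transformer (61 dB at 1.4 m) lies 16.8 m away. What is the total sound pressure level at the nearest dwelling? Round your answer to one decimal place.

Apply inverse-square spreading to bring every level to the receiver, then sum 10^(L/10).
chiller: 83 − 20·log₁₀(12.1/1.4) = 83 − 18.73 = 64.27 dB.
cooling tower: 93 − 20·log₁₀(3.2/1.4) = 93 − 7.18 = 85.82 dB.
CNC lathe: 81 − 20·log₁₀(3.3/1.4) = 81 − 7.45 = 73.55 dB.
transformer: 61 − 20·log₁₀(16.8/1.4) = 61 − 21.58 = 39.42 dB.
Σ 10^(L/10) = 4.072e+08 → L_total = 10·log₁₀(4.072e+08) = 86.10 dB.

86.1 dB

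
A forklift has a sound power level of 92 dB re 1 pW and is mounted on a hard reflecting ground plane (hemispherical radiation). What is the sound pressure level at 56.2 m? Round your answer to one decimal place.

L_p = L_w − 10·log₁₀(2π·r²) with r = 56.2 m.
2π·r² = 1.985e+04 m², 10·log₁₀ of that is 42.977 dB.
L_p = 92 − 42.977 = 49.02 dB.

49.0 dB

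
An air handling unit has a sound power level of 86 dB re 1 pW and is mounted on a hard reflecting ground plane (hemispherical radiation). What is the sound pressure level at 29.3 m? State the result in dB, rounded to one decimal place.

Free-field hemispherical radiation: L_p = L_w − 10·log₁₀(2π·r²), r = 29.3 m.
2π·r² = 5394 m², 10·log₁₀ of that is 37.319 dB.
L_p = 86 − 37.319 = 48.68 dB.

48.7 dB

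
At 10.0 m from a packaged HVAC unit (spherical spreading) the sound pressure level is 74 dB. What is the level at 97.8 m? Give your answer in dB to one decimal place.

54.2 dB

Point-source attenuation: ΔL = 20·log₁₀(r₂/r₁) = 20·log₁₀(97.8/10.0) = 19.807 dB.
L₂ = 74 − 20·log₁₀(97.8/10.0) = 74 − 19.807 = 54.19 dB.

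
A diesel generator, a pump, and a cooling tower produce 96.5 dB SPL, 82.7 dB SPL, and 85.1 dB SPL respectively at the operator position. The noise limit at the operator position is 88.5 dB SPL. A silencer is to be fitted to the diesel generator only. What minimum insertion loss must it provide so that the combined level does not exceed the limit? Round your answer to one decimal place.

13.5 dB

The untreated sources together contribute 10^(82.7/10) + 10^(85.1/10) = 5.098e+08, i.e. 87.07 dB SPL.
To meet 88.5 dB SPL overall, the treated diesel generator may contribute at most 10^(88.5/10) − 5.098e+08 = 1.981e+08, i.e. 82.97 dB SPL.
So the diesel generator must be reduced from 96.5 to 82.97 dB SPL: IL = 13.53 dB.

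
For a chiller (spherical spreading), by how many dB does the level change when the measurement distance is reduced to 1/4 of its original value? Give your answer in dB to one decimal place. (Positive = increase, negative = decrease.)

Point-source spreading: ΔL = −20·log₁₀(r₂/r₁).
ΔL = −20·log₁₀(0.25) = +12.04 dB.

+12.0 dB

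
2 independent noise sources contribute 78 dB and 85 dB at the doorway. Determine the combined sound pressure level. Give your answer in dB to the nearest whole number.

86 dB

For uncorrelated sources the intensities add, so convert each level to linear form, sum, and take 10·log₁₀ of the total.
Σ 10^(L/10) = 10^(78/10) + 10^(85/10) = 3.793e+08.
L_total = 10·log₁₀(3.793e+08) = 85.79 dB.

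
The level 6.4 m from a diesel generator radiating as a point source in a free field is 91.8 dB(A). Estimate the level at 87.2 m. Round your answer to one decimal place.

Spherical spreading from a point source gives a 20·log₁₀(r₂/r₁) drop.
L₂ = 91.8 − 20·log₁₀(87.2/6.4) = 91.8 − 22.687 = 69.11 dB(A).

69.1 dB(A)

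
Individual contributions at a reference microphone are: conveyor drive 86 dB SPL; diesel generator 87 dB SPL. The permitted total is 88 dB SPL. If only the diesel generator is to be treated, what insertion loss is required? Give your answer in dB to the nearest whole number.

Everything except the diesel generator sums to 10^(86/10) = 3.981e+08 in linear terms, 86.00 dB SPL.
The limit corresponds to 10^(88/10) = 6.310e+08; subtracting the fixed part leaves 2.329e+08 for the diesel generator, i.e. 83.67 dB SPL.
So the diesel generator must be reduced from 87 to 83.67 dB SPL: IL = 3.33 dB.

3 dB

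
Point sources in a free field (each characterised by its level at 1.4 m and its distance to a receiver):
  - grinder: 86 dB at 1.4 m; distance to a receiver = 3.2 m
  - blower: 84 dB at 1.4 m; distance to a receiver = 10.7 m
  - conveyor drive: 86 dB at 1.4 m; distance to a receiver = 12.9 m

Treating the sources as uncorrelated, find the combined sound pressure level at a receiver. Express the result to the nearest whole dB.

79 dB

Propagate each source to the receiver with L = L_ref − 20·log₁₀(r/r_ref), then add intensities.
grinder: 86 − 20·log₁₀(3.2/1.4) = 86 − 7.18 = 78.82 dB.
blower: 84 − 20·log₁₀(10.7/1.4) = 84 − 17.67 = 66.33 dB.
conveyor drive: 86 − 20·log₁₀(12.9/1.4) = 86 − 19.29 = 66.71 dB.
Σ 10^(L/10) = 8.519e+07 → L_total = 10·log₁₀(8.519e+07) = 79.30 dB.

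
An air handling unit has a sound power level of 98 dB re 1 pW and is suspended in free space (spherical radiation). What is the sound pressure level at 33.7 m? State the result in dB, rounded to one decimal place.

Free-field spherical radiation: L_p = L_w − 10·log₁₀(4π·r²), r = 33.7 m.
4π·r² = 1.427e+04 m², 10·log₁₀ of that is 41.545 dB.
L_p = 98 − 41.545 = 56.46 dB.

56.5 dB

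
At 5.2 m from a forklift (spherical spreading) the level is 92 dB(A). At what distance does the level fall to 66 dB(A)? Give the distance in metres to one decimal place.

103.8 m

The 26.0 dB drop corresponds to a distance ratio of 10^(26.0/20) for a point source.
r₂ = 5.2·10^((92−66)/20) = 5.2·10^(26.0/20) = 103.75 m.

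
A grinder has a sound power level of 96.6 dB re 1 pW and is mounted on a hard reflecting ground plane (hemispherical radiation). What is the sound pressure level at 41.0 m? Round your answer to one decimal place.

56.4 dB

Free-field hemispherical radiation: L_p = L_w − 10·log₁₀(2π·r²), r = 41.0 m.
2π·r² = 1.056e+04 m², 10·log₁₀ of that is 40.237 dB.
L_p = 96.6 − 40.237 = 56.36 dB.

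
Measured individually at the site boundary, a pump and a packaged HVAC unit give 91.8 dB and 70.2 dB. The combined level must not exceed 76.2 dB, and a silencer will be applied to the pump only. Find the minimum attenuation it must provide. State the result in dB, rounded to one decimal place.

Everything except the pump sums to 10^(70.2/10) = 1.047e+07 in linear terms, 70.20 dB.
To meet 76.2 dB overall, the treated pump may contribute at most 10^(76.2/10) − 1.047e+07 = 3.122e+07, i.e. 74.94 dB.
So the pump must be reduced from 91.8 to 74.94 dB: IL = 16.86 dB.

16.9 dB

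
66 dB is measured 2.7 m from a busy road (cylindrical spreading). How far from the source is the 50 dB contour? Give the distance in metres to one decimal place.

107.5 m

Line-source spreading drops the level by 10·log₁₀(r₂/r₁); inverting, r₂/r₁ = 10^(ΔL/10).
r₂ = 2.7·10^((66−50)/10) = 2.7·10^(16.0/10) = 107.49 m.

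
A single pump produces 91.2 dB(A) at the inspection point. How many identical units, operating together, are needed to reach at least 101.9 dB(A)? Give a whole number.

Need L₁ + 10·log₁₀ N ≥ 101.9, i.e. log₁₀ N ≥ 1.07.
N ≥ 10^(10.7/10) = 11.749, so N = 12.

12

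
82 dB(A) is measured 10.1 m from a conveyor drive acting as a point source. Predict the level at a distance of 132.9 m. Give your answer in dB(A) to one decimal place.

59.6 dB(A)

Spherical spreading from a point source gives a 20·log₁₀(r₂/r₁) drop.
L₂ = 82 − 20·log₁₀(132.9/10.1) = 82 − 22.384 = 59.62 dB(A).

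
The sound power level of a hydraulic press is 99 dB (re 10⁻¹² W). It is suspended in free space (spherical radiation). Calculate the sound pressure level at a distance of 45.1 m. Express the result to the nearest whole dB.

55 dB

The power spreads over a sphere of area 4π·r², so L_p = L_w − 10·log₁₀(4π·r²).
4π·r² = 2.556e+04 m², 10·log₁₀ of that is 44.076 dB.
L_p = 99 − 44.076 = 54.92 dB.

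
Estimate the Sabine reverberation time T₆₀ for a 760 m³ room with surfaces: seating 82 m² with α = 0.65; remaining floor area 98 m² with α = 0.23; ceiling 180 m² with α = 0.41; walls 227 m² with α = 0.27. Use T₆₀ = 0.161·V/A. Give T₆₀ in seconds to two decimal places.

Total absorption A = 82·0.65 + 98·0.23 + 180·0.41 + 227·0.27 = 210.93 m² sabins.
T₆₀ = 0.161 × 760 / 210.93 = 0.580 s.

0.58 s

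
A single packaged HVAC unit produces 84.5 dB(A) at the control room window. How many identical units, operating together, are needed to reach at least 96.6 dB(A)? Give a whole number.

17

The shortfall is 96.6 − 84.5 = 12.1 dB, and N units add 10·log₁₀ N, so need 10·log₁₀ N ≥ 12.1.
N ≥ 10^(12.1/10) = 16.218, so N = 17.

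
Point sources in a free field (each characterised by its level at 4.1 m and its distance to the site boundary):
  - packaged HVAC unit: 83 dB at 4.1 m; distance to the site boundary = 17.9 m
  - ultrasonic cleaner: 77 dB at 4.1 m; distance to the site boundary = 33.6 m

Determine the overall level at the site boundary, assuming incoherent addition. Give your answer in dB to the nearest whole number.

70 dB

Propagate each source to the receiver with L = L_ref − 20·log₁₀(r/r_ref), then add intensities.
packaged HVAC unit: 83 − 20·log₁₀(17.9/4.1) = 83 − 12.80 = 70.20 dB.
ultrasonic cleaner: 77 − 20·log₁₀(33.6/4.1) = 77 − 18.27 = 58.73 dB.
Σ 10^(L/10) = 1.121e+07 → L_total = 10·log₁₀(1.121e+07) = 70.50 dB.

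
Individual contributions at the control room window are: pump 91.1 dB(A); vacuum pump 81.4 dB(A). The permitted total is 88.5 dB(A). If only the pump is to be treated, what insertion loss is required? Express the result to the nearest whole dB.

Fixed contribution from the other source: Σ 10^(L/10) = 10^(81.4/10) = 1.380e+08 (81.40 dB(A)).
To meet 88.5 dB(A) overall, the treated pump may contribute at most 10^(88.5/10) − 1.380e+08 = 5.699e+08, i.e. 87.56 dB(A).
Required insertion loss = 91.1 − 87.56 = 3.54 dB.

4 dB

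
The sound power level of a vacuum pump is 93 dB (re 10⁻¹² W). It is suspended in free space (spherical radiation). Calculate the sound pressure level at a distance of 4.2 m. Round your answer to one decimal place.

Free-field spherical radiation: L_p = L_w − 10·log₁₀(4π·r²), r = 4.2 m.
4π·r² = 221.7 m², 10·log₁₀ of that is 23.457 dB.
L_p = 93 − 23.457 = 69.54 dB.

69.5 dB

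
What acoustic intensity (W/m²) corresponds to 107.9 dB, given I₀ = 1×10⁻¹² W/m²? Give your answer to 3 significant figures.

0.0617 W/m²

I/I₀ = 10^(107.9/10) = 6.166e+10, so I = 6.166e+10 × 10⁻¹² W/m².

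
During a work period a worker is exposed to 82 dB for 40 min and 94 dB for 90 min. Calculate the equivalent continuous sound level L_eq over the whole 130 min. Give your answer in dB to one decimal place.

92.5 dB

Weight each interval's intensity by its duration and average over T = 130 min:
Σ tᵢ·10^(Lᵢ/10) = 40·10^(82/10) + 90·10^(94/10) = 2.324e+11.
L_eq = 10·log₁₀(2.324e+11/130) = 92.52 dB.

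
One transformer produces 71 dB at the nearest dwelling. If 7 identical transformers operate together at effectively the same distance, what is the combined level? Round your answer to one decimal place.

79.5 dB

With 7 equal, uncorrelated contributions the intensity is 7× that of one unit, giving a rise of 10·log₁₀ 7.
L_total = 71 + 10·log₁₀(7) = 71 + 8.451 = 79.45 dB.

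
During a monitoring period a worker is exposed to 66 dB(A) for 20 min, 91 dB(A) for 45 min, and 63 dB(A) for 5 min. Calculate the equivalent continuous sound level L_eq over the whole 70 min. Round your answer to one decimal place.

The energy average is taken in the linear domain: L_eq = 10·log₁₀[(Σ tᵢ·10^(Lᵢ/10))/T], T = 70 min.
Σ tᵢ·10^(Lᵢ/10) = 20·10^(66/10) + 45·10^(91/10) + 5·10^(63/10) = 5.674e+10.
L_eq = 10·log₁₀(5.674e+10/70) = 89.09 dB(A).

89.1 dB(A)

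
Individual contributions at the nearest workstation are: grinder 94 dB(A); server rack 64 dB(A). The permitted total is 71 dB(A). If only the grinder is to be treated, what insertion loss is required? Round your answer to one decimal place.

24.0 dB

Everything except the grinder sums to 10^(64/10) = 2.512e+06 in linear terms, 64.00 dB(A).
The limit corresponds to 10^(71/10) = 1.259e+07; subtracting the fixed part leaves 1.008e+07 for the grinder, i.e. 70.03 dB(A).
So the grinder must be reduced from 94 to 70.03 dB(A): IL = 23.97 dB.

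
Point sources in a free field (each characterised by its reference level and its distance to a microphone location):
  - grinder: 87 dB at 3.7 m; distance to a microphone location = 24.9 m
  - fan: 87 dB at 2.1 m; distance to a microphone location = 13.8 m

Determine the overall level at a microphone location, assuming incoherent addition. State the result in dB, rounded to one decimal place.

Apply inverse-square spreading to bring every level to the receiver, then sum 10^(L/10).
grinder: 87 − 20·log₁₀(24.9/3.7) = 87 − 16.56 = 70.44 dB.
fan: 87 − 20·log₁₀(13.8/2.1) = 87 − 16.35 = 70.65 dB.
Σ 10^(L/10) = 2.267e+07 → L_total = 10·log₁₀(2.267e+07) = 73.55 dB.

73.6 dB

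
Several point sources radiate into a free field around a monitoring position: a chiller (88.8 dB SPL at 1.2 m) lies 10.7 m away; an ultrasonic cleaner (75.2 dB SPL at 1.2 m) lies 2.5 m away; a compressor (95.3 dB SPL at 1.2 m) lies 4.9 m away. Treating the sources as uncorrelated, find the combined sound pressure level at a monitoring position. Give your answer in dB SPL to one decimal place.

First find each source's level at the receiver (point-source: −20·log₁₀(r/r_ref)), then combine on an intensity basis.
chiller: 88.8 − 20·log₁₀(10.7/1.2) = 88.8 − 19.00 = 69.80 dB SPL.
ultrasonic cleaner: 75.2 − 20·log₁₀(2.5/1.2) = 75.2 − 6.38 = 68.82 dB SPL.
compressor: 95.3 − 20·log₁₀(4.9/1.2) = 95.3 − 12.22 = 83.08 dB SPL.
Σ 10^(L/10) = 2.204e+08 → L_total = 10·log₁₀(2.204e+08) = 83.43 dB SPL.

83.4 dB SPL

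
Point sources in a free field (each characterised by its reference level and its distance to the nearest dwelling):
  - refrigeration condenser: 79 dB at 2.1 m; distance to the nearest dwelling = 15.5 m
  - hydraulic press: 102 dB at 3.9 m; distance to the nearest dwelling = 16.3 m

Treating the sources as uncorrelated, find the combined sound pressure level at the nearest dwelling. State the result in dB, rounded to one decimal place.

Apply inverse-square spreading to bring every level to the receiver, then sum 10^(L/10).
refrigeration condenser: 79 − 20·log₁₀(15.5/2.1) = 79 − 17.36 = 61.64 dB.
hydraulic press: 102 − 20·log₁₀(16.3/3.9) = 102 − 12.42 = 89.58 dB.
Σ 10^(L/10) = 9.088e+08 → L_total = 10·log₁₀(9.088e+08) = 89.58 dB.

89.6 dB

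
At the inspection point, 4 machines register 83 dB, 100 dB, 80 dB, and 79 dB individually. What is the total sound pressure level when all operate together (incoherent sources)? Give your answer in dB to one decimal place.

For uncorrelated sources the intensities add, so convert each level to linear form, sum, and take 10·log₁₀ of the total.
Σ 10^(L/10) = 10^(83/10) + 10^(100/10) + 10^(80/10) + 10^(79/10) = 1.038e+10.
L_total = 10·log₁₀(1.038e+10) = 100.16 dB.

100.2 dB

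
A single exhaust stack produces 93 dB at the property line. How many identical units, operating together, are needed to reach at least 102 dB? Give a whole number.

N identical sources give L₁ + 10·log₁₀ N, so require 10·log₁₀ N ≥ 102 − 93 = 9.0 dB.
N ≥ 10^(9.0/10) = 7.943, so N = 8.

8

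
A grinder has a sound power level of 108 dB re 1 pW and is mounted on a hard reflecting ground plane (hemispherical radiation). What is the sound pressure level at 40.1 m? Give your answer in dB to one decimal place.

68.0 dB

The power spreads over a hemisphere of area 2π·r², so L_p = L_w − 10·log₁₀(2π·r²).
2π·r² = 1.01e+04 m², 10·log₁₀ of that is 40.045 dB.
L_p = 108 − 40.045 = 67.96 dB.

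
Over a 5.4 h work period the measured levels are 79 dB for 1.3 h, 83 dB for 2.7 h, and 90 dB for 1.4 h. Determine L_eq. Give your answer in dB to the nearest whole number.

L_eq = 10·log₁₀[(1/T)·Σ tᵢ·10^(Lᵢ/10)] with T = 5.4 h.
Σ tᵢ·10^(Lᵢ/10) = 1.3·10^(79/10) + 2.7·10^(83/10) + 1.4·10^(90/10) = 2.042e+09.
L_eq = 10·log₁₀(2.042e+09/5.4) = 85.78 dB.

86 dB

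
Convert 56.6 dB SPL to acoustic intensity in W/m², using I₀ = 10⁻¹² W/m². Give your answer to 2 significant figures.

4.6e-07 W/m²

I = I₀·10^(L/10) = 10⁻¹² × 10^(56.6/10) = 10^(-6.340).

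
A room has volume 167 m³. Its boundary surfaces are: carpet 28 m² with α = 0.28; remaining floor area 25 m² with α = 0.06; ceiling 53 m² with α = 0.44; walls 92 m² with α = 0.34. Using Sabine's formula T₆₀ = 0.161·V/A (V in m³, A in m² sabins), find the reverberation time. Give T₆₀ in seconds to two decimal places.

Total absorption A = 28·0.28 + 25·0.06 + 53·0.44 + 92·0.34 = 63.94 m² sabins.
T₆₀ = 0.161 × 167 / 63.94 = 0.421 s.

0.42 s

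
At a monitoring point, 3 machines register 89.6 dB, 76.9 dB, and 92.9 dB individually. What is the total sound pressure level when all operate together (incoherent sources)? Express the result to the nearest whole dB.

95 dB

Incoherent sources combine by intensity addition: L_total = 10·log₁₀(Σ 10^(L_i/10)).
Σ 10^(L/10) = 10^(89.6/10) + 10^(76.9/10) + 10^(92.9/10) = 2.911e+09.
L_total = 10·log₁₀(2.911e+09) = 94.64 dB.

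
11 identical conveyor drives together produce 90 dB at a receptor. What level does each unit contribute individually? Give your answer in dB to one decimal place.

11 equal contributions raise the level by 10·log₁₀ 11 = 10.414 dB, so each unit alone gives 90 − 10.414.

79.6 dB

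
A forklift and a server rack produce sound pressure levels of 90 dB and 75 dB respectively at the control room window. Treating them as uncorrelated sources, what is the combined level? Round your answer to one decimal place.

90.1 dB

For uncorrelated sources the intensities add, so convert each level to linear form, sum, and take 10·log₁₀ of the total.
Σ 10^(L/10) = 10^(90/10) + 10^(75/10) = 1.032e+09.
L_total = 10·log₁₀(1.032e+09) = 90.14 dB.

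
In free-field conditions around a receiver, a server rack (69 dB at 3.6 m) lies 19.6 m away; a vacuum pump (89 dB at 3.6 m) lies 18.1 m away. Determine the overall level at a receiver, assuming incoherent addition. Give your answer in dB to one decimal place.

75.0 dB

Apply inverse-square spreading to bring every level to the receiver, then sum 10^(L/10).
server rack: 69 − 20·log₁₀(19.6/3.6) = 69 − 14.72 = 54.28 dB.
vacuum pump: 89 − 20·log₁₀(18.1/3.6) = 89 − 14.03 = 74.97 dB.
Σ 10^(L/10) = 3.169e+07 → L_total = 10·log₁₀(3.169e+07) = 75.01 dB.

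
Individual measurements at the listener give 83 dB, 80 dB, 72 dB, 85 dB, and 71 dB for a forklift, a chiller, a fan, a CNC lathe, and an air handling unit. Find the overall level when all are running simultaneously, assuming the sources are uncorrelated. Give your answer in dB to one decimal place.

88.1 dB

Incoherent sources combine by intensity addition: L_total = 10·log₁₀(Σ 10^(L_i/10)).
Σ 10^(L/10) = 10^(83/10) + 10^(80/10) + 10^(72/10) + 10^(85/10) + 10^(71/10) = 6.442e+08.
L_total = 10·log₁₀(6.442e+08) = 88.09 dB.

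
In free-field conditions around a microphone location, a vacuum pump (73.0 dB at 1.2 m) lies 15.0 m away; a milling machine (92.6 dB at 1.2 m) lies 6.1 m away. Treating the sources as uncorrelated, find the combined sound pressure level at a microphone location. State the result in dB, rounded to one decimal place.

78.5 dB

Apply inverse-square spreading to bring every level to the receiver, then sum 10^(L/10).
vacuum pump: 73.0 − 20·log₁₀(15.0/1.2) = 73.0 − 21.94 = 51.06 dB.
milling machine: 92.6 − 20·log₁₀(6.1/1.2) = 92.6 − 14.12 = 78.48 dB.
Σ 10^(L/10) = 7.055e+07 → L_total = 10·log₁₀(7.055e+07) = 78.48 dB.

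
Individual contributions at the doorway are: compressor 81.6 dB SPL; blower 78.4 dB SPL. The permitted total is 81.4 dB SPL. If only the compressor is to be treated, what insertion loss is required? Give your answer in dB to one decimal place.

3.2 dB

Fixed contribution from the other source: Σ 10^(L/10) = 10^(78.4/10) = 6.918e+07 (78.40 dB SPL).
To meet 81.4 dB SPL overall, the treated compressor may contribute at most 10^(81.4/10) − 6.918e+07 = 6.886e+07, i.e. 78.38 dB SPL.
So the compressor must be reduced from 81.6 to 78.38 dB SPL: IL = 3.22 dB.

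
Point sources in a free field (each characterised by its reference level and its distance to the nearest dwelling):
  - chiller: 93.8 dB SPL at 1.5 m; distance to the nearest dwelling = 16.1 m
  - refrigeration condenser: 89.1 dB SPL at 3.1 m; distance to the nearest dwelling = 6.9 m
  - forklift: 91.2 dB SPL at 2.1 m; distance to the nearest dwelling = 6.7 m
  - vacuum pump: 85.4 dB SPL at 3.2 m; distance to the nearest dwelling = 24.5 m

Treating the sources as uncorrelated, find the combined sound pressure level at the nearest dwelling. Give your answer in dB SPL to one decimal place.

First find each source's level at the receiver (point-source: −20·log₁₀(r/r_ref)), then combine on an intensity basis.
chiller: 93.8 − 20·log₁₀(16.1/1.5) = 93.8 − 20.61 = 73.19 dB SPL.
refrigeration condenser: 89.1 − 20·log₁₀(6.9/3.1) = 89.1 − 6.95 = 82.15 dB SPL.
forklift: 91.2 − 20·log₁₀(6.7/2.1) = 91.2 − 10.08 = 81.12 dB SPL.
vacuum pump: 85.4 − 20·log₁₀(24.5/3.2) = 85.4 − 17.68 = 67.72 dB SPL.
Σ 10^(L/10) = 3.203e+08 → L_total = 10·log₁₀(3.203e+08) = 85.06 dB SPL.

85.1 dB SPL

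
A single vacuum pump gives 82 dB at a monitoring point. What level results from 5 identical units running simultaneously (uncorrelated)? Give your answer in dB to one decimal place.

N identical incoherent sources raise the level by 10·log₁₀ N.
L_total = 82 + 10·log₁₀(5) = 82 + 6.990 = 88.99 dB.

89.0 dB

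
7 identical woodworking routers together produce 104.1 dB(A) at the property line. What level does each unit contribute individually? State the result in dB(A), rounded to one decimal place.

7 equal contributions raise the level by 10·log₁₀ 7 = 8.451 dB, so each unit alone gives 104.1 − 8.451.

95.6 dB(A)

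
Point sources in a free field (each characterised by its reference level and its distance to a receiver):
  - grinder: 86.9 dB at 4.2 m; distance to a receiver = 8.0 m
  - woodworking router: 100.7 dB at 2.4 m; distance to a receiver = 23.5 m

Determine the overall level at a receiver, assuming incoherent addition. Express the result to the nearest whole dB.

First find each source's level at the receiver (point-source: −20·log₁₀(r/r_ref)), then combine on an intensity basis.
grinder: 86.9 − 20·log₁₀(8.0/4.2) = 86.9 − 5.60 = 81.30 dB.
woodworking router: 100.7 − 20·log₁₀(23.5/2.4) = 100.7 − 19.82 = 80.88 dB.
Σ 10^(L/10) = 2.575e+08 → L_total = 10·log₁₀(2.575e+08) = 84.11 dB.

84 dB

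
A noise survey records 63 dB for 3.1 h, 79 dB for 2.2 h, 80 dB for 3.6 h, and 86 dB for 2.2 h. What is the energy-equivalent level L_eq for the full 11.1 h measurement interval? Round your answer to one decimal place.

81.1 dB

The energy average is taken in the linear domain: L_eq = 10·log₁₀[(Σ tᵢ·10^(Lᵢ/10))/T], T = 11.1 h.
Σ tᵢ·10^(Lᵢ/10) = 3.1·10^(63/10) + 2.2·10^(79/10) + 3.6·10^(80/10) + 2.2·10^(86/10) = 1.417e+09.
L_eq = 10·log₁₀(1.417e+09/11.1) = 81.06 dB.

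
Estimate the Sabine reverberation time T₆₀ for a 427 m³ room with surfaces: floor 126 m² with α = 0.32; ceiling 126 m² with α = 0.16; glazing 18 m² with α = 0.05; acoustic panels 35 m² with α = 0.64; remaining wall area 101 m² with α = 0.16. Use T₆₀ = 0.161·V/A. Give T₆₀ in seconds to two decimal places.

0.69 s

A = Σ Sᵢαᵢ = 126·0.32 + 126·0.16 + 18·0.05 + 35·0.64 + 101·0.16 = 99.94 m².
T₆₀ = 0.161·V/A = 0.161·427/99.94 = 0.688 s.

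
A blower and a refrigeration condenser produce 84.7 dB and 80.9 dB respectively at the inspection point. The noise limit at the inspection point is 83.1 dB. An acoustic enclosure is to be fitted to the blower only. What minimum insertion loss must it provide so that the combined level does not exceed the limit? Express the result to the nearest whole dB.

Fixed contribution from the other source: Σ 10^(L/10) = 10^(80.9/10) = 1.230e+08 (80.90 dB).
To meet 83.1 dB overall, the treated blower may contribute at most 10^(83.1/10) − 1.230e+08 = 8.115e+07, i.e. 79.09 dB.
Required insertion loss = 84.7 − 79.09 = 5.61 dB.

6 dB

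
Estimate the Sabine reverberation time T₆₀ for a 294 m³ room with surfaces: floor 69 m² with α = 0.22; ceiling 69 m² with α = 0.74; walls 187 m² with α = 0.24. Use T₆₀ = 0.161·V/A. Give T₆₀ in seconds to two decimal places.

Summing Sᵢαᵢ: 69·0.22 + 69·0.74 + 187·0.24 = 111.12 m².
T₆₀ = 0.161 × 294 / 111.12 = 0.426 s.

0.43 s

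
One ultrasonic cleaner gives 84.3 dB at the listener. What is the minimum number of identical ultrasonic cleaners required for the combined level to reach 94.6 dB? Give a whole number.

Need L₁ + 10·log₁₀ N ≥ 94.6, i.e. log₁₀ N ≥ 1.03.
N ≥ 10^(10.3/10) = 10.715, so N = 11.

11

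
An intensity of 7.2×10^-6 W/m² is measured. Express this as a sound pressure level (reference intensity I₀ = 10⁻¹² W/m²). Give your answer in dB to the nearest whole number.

69 dB

L = 10·log₁₀(I/I₀) = 10·log₁₀(7.2×10^-6/10⁻¹²) = 10·log₁₀(7.2×10^6).
L = 10·(0.8573 + 6) = 68.57 dB.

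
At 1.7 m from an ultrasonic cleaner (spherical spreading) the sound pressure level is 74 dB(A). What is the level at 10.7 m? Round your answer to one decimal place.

Point-source attenuation: ΔL = 20·log₁₀(r₂/r₁) = 20·log₁₀(10.7/1.7) = 15.979 dB.
L₂ = 74 − 20·log₁₀(10.7/1.7) = 74 − 15.979 = 58.02 dB(A).

58.0 dB(A)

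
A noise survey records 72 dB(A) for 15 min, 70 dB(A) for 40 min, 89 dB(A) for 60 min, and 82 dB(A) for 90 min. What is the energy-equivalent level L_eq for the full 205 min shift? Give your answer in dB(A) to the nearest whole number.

85 dB(A)

Weight each interval's intensity by its duration and average over T = 205 min:
Σ tᵢ·10^(Lᵢ/10) = 15·10^(72/10) + 40·10^(70/10) + 60·10^(89/10) + 90·10^(82/10) = 6.256e+10.
L_eq = 10·log₁₀(6.256e+10/205) = 84.85 dB(A).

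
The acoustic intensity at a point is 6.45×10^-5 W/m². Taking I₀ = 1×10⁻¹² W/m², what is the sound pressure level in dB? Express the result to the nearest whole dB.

L = 10·log₁₀(I/I₀) = 10·log₁₀(6.45×10^-5/10⁻¹²) = 10·log₁₀(6.45×10^7).
L = 10·(0.8096 + 7) = 78.10 dB.

78 dB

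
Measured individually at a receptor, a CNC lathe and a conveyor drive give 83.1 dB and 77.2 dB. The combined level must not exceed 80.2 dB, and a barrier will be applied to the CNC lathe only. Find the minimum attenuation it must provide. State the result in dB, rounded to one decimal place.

Fixed contribution from the other source: Σ 10^(L/10) = 10^(77.2/10) = 5.248e+07 (77.20 dB).
To meet 80.2 dB overall, the treated CNC lathe may contribute at most 10^(80.2/10) − 5.248e+07 = 5.223e+07, i.e. 77.18 dB.
Required insertion loss = 83.1 − 77.18 = 5.92 dB.

5.9 dB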